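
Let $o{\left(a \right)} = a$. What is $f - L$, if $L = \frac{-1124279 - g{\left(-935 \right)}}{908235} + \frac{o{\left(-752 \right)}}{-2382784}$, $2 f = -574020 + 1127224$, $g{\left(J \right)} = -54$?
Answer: $\frac{7482559538699827}{27051597828} \approx 2.766 \cdot 10^{5}$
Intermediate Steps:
$f = 276602$ ($f = \frac{-574020 + 1127224}{2} = \frac{1}{2} \cdot 553204 = 276602$)
$L = - \frac{33476279371}{27051597828}$ ($L = \frac{-1124279 - -54}{908235} - \frac{752}{-2382784} = \left(-1124279 + 54\right) \frac{1}{908235} - - \frac{47}{148924} = \left(-1124225\right) \frac{1}{908235} + \frac{47}{148924} = - \frac{224845}{181647} + \frac{47}{148924} = - \frac{33476279371}{27051597828} \approx -1.2375$)
$f - L = 276602 - - \frac{33476279371}{27051597828} = 276602 + \frac{33476279371}{27051597828} = \frac{7482559538699827}{27051597828}$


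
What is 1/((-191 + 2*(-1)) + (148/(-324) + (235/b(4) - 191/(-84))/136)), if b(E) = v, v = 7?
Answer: -308448/59590063 ≈ -0.0051762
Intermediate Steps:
b(E) = 7
1/((-191 + 2*(-1)) + (148/(-324) + (235/b(4) - 191/(-84))/136)) = 1/((-191 + 2*(-1)) + (148/(-324) + (235/7 - 191/(-84))/136)) = 1/((-191 - 2) + (148*(-1/324) + (235*(⅐) - 191*(-1/84))*(1/136))) = 1/(-193 + (-37/81 + (235/7 + 191/84)*(1/136))) = 1/(-193 + (-37/81 + (3011/84)*(1/136))) = 1/(-193 + (-37/81 + 3011/11424)) = 1/(-193 - 59599/308448) = 1/(-59590063/308448) = -308448/59590063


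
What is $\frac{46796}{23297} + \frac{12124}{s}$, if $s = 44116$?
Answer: $\frac{586726291}{256942613} \approx 2.2835$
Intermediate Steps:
$\frac{46796}{23297} + \frac{12124}{s} = \frac{46796}{23297} + \frac{12124}{44116} = 46796 \cdot \frac{1}{23297} + 12124 \cdot \frac{1}{44116} = \frac{46796}{23297} + \frac{3031}{11029} = \frac{586726291}{256942613}$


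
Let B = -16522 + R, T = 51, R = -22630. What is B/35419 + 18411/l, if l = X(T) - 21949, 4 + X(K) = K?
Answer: -1509606313/775746938 ≈ -1.9460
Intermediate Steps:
X(K) = -4 + K
l = -21902 (l = (-4 + 51) - 21949 = 47 - 21949 = -21902)
B = -39152 (B = -16522 - 22630 = -39152)
B/35419 + 18411/l = -39152/35419 + 18411/(-21902) = -39152*1/35419 + 18411*(-1/21902) = -39152/35419 - 18411/21902 = -1509606313/775746938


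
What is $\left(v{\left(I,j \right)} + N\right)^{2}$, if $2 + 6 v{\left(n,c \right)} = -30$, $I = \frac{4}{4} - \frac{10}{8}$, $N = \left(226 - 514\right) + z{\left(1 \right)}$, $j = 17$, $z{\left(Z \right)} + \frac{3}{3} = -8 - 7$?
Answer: $\frac{861184}{9} \approx 95687.0$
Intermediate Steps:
$z{\left(Z \right)} = -16$ ($z{\left(Z \right)} = -1 - 15 = -16$)
$N = -304$ ($N = \left(226 - 514\right) - 16 = -288 - 16 = -304$)
$I = - \frac{1}{4}$ ($I = 4 \cdot \frac{1}{4} - \frac{5}{4} = 1 - \frac{5}{4} = - \frac{1}{4} \approx -0.25$)
$v{\left(n,c \right)} = - \frac{16}{3}$ ($v{\left(n,c \right)} = - \frac{1}{3} + \frac{1}{6} \left(-30\right) = - \frac{1}{3} - 5 = - \frac{16}{3}$)
$\left(v{\left(I,j \right)} + N\right)^{2} = \left(- \frac{16}{3} - 304\right)^{2} = \left(- \frac{928}{3}\right)^{2} = \frac{861184}{9}$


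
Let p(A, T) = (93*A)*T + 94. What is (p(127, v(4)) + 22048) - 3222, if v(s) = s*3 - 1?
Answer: 148841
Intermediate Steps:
v(s) = -1 + 3*s (v(s) = 3*s - 1 = -1 + 3*s)
p(A, T) = 94 + 93*A*T (p(A, T) = 93*A*T + 94 = 94 + 93*A*T)
(p(127, v(4)) + 22048) - 3222 = ((94 + 93*127*(-1 + 3*4)) + 22048) - 3222 = ((94 + 93*127*(-1 + 12)) + 22048) - 3222 = ((94 + 93*127*11) + 22048) - 3222 = ((94 + 129921) + 22048) - 3222 = (130015 + 22048) - 3222 = 152063 - 3222 = 148841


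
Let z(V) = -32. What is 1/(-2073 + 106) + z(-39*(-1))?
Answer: -62945/1967 ≈ -32.000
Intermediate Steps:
1/(-2073 + 106) + z(-39*(-1)) = 1/(-2073 + 106) - 32 = 1/(-1967) - 32 = -1/1967 - 32 = -62945/1967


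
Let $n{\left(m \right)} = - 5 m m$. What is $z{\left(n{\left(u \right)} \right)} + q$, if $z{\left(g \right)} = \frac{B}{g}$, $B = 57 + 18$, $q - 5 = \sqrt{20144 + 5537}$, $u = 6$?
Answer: $\frac{55}{12} + \sqrt{25681} \approx 164.84$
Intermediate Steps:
$q = 5 + \sqrt{25681}$ ($q = 5 + \sqrt{20144 + 5537} = 5 + \sqrt{25681} \approx 165.25$)
$B = 75$
$n{\left(m \right)} = - 5 m^{2}$
$z{\left(g \right)} = \frac{75}{g}$
$z{\left(n{\left(u \right)} \right)} + q = \frac{75}{\left(-5\right) 6^{2}} + \left(5 + \sqrt{25681}\right) = \frac{75}{\left(-5\right) 36} + \left(5 + \sqrt{25681}\right) = \frac{75}{-180} + \left(5 + \sqrt{25681}\right) = 75 \left(- \frac{1}{180}\right) + \left(5 + \sqrt{25681}\right) = - \frac{5}{12} + \left(5 + \sqrt{25681}\right) = \frac{55}{12} + \sqrt{25681}$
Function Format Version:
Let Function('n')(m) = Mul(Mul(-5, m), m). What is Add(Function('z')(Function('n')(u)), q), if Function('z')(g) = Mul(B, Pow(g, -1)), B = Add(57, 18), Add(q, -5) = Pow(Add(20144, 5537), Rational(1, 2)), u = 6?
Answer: Add(Rational(55, 12), Pow(25681, Rational(1, 2))) ≈ 164.84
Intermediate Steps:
q = Add(5, Pow(25681, Rational(1, 2))) (q = Add(5, Pow(Add(20144, 5537), Rational(1, 2))) = Add(5, Pow(25681, Rational(1, 2))) ≈ 165.25)
B = 75
Function('n')(m) = Mul(-5, Pow(m, 2))
Function('z')(g) = Mul(75, Pow(g, -1))
Add(Function('z')(Function('n')(u)), q) = Add(Mul(75, Pow(Mul(-5, Pow(6, 2)), -1)), Add(5, Pow(25681, Rational(1, 2)))) = Add(Mul(75, Pow(Mul(-5, 36), -1)), Add(5, Pow(25681, Rational(1, 2)))) = Add(Mul(75, Pow(-180, -1)), Add(5, Pow(25681, Rational(1, 2)))) = Add(Mul(75, Rational(-1, 180)), Add(5, Pow(25681, Rational(1, 2)))) = Add(Rational(-5, 12), Add(5, Pow(25681, Rational(1, 2)))) = Add(Rational(55, 12), Pow(25681, Rational(1, 2)))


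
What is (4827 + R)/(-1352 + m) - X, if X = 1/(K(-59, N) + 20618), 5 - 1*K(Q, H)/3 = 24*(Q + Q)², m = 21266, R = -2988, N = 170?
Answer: 601908273/6517819010 ≈ 0.092348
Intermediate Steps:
K(Q, H) = 15 - 288*Q² (K(Q, H) = 15 - 72*(Q + Q)² = 15 - 72*(2*Q)² = 15 - 72*4*Q² = 15 - 288*Q²)
X = -1/981895 (X = 1/((15 - 288*(-59)²) + 20618) = 1/((15 - 288*3481) + 20618) = 1/((15 - 1002528) + 20618) = 1/(-1002513 + 20618) = 1/(-981895) = -1/981895 ≈ -1.0184e-6)
(4827 + R)/(-1352 + m) - X = (4827 - 2988)/(-1352 + 21266) - 1*(-1/981895) = 1839/19914 + 1/981895 = 1839*(1/19914) + 1/981895 = 613/6638 + 1/981895 = 601908273/6517819010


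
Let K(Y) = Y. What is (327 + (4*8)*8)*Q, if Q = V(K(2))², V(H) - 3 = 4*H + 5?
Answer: 149248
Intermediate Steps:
V(H) = 8 + 4*H (V(H) = 3 + (4*H + 5) = 3 + (5 + 4*H) = 8 + 4*H)
Q = 256 (Q = (8 + 4*2)² = (8 + 8)² = 16² = 256)
(327 + (4*8)*8)*Q = (327 + (4*8)*8)*256 = (327 + 32*8)*256 = (327 + 256)*256 = 583*256 = 149248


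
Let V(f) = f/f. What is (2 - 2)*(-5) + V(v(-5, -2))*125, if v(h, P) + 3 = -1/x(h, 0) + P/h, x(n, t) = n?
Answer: 125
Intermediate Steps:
v(h, P) = -3 - 1/h + P/h (v(h, P) = -3 + (-1/h + P/h) = -3 - 1/h + P/h)
V(f) = 1
(2 - 2)*(-5) + V(v(-5, -2))*125 = (2 - 2)*(-5) + 1*125 = 0*(-5) + 125 = 0 + 125 = 125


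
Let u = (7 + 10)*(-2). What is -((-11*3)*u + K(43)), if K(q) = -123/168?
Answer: -62791/56 ≈ -1121.3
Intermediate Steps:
u = -34 (u = 17*(-2) = -34)
K(q) = -41/56 (K(q) = -123*1/168 = -41/56)
-((-11*3)*u + K(43)) = -(-11*3*(-34) - 41/56) = -(-33*(-34) - 41/56) = -(1122 - 41/56) = -1*62791/56 = -62791/56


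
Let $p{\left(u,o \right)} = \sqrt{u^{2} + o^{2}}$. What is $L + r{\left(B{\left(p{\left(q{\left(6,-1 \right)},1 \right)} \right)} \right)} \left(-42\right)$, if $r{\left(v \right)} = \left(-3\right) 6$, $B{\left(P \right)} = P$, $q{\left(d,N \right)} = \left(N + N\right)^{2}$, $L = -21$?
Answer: $735$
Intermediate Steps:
$q{\left(d,N \right)} = 4 N^{2}$ ($q{\left(d,N \right)} = \left(2 N\right)^{2} = 4 N^{2}$)
$p{\left(u,o \right)} = \sqrt{o^{2} + u^{2}}$
$r{\left(v \right)} = -18$
$L + r{\left(B{\left(p{\left(q{\left(6,-1 \right)},1 \right)} \right)} \right)} \left(-42\right) = -21 - -756 = -21 + 756 = 735$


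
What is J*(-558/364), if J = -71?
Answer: 19809/182 ≈ 108.84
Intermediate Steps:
J*(-558/364) = -(-39618)/364 = -71*(-279/182) = 19809/182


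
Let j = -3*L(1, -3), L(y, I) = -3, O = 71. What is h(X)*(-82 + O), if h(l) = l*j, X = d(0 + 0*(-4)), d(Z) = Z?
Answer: 0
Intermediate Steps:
j = 9 (j = -3*(-3) = 9)
X = 0 (X = 0 + 0*(-4) = 0 + 0 = 0)
h(l) = 9*l (h(l) = l*9 = 9*l)
h(X)*(-82 + O) = (9*0)*(-82 + 71) = 0*(-11) = 0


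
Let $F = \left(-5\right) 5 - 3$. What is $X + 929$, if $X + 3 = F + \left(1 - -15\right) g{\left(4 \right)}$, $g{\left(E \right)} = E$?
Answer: $962$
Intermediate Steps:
$F = -28$ ($F = -25 - 3 = -28$)
$X = 33$ ($X = -3 - \left(28 - \left(1 - -15\right) 4\right) = -3 - \left(28 - \left(1 + 15\right) 4\right) = -3 + \left(-28 + 16 \cdot 4\right) = -3 + \left(-28 + 64\right) = -3 + 36 = 33$)
$X + 929 = 33 + 929 = 962$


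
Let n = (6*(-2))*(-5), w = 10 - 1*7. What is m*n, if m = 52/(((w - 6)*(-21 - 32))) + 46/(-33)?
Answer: -37320/583 ≈ -64.014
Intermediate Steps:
w = 3 (w = 10 - 7 = 3)
m = -622/583 (m = 52/(((3 - 6)*(-21 - 32))) + 46/(-33) = 52/((-3*(-53))) + 46*(-1/33) = 52/159 - 46/33 = -622/583 ≈ -1.0669)
n = 60 (n = -12*(-5) = 60)
m*n = -622/583*60 = -37320/583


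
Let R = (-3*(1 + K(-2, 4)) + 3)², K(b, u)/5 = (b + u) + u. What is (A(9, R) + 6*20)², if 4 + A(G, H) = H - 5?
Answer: 67420521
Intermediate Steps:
K(b, u) = 5*b + 10*u (K(b, u) = 5*((b + u) + u) = 5*(b + 2*u) = 5*b + 10*u)
R = 8100 (R = (-3*(1 + (5*(-2) + 10*4)) + 3)² = (-3*(1 + (-10 + 40)) + 3)² = (-3*(1 + 30) + 3)² = (-3*31 + 3)² = (-93 + 3)² = (-90)² = 8100)
A(G, H) = -9 + H (A(G, H) = -4 + (H - 5) = -4 + (-5 + H) = -9 + H)
(A(9, R) + 6*20)² = ((-9 + 8100) + 6*20)² = (8091 + 120)² = 8211² = 67420521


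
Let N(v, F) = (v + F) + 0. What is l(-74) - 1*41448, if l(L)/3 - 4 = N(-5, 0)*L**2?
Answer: -123576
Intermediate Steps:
N(v, F) = F + v (N(v, F) = (F + v) + 0 = F + v)
l(L) = 12 - 15*L**2 (l(L) = 12 + 3*((0 - 5)*L**2) = 12 + 3*(-5*L**2) = 12 - 15*L**2)
l(-74) - 1*41448 = (12 - 15*(-74)**2) - 1*41448 = (12 - 15*5476) - 41448 = (12 - 82140) - 41448 = -82128 - 41448 = -123576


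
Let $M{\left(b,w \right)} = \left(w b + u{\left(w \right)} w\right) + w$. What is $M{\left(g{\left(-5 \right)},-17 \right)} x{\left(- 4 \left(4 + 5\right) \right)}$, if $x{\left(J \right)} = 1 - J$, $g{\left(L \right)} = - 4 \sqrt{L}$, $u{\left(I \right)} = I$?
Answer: $10064 + 2516 i \sqrt{5} \approx 10064.0 + 5625.9 i$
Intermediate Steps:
$M{\left(b,w \right)} = w + w^{2} + b w$ ($M{\left(b,w \right)} = \left(w b + w w\right) + w = \left(b w + w^{2}\right) + w = \left(w^{2} + b w\right) + w = w + w^{2} + b w$)
$M{\left(g{\left(-5 \right)},-17 \right)} x{\left(- 4 \left(4 + 5\right) \right)} = - 17 \left(1 - 4 \sqrt{-5} - 17\right) \left(1 - - 4 \left(4 + 5\right)\right) = - 17 \left(1 - 4 i \sqrt{5} - 17\right) \left(1 - \left(-4\right) 9\right) = - 17 \left(1 - 4 i \sqrt{5} - 17\right) \left(1 - -36\right) = - 17 \left(-16 - 4 i \sqrt{5}\right) \left(1 + 36\right) = \left(272 + 68 i \sqrt{5}\right) 37 = 10064 + 2516 i \sqrt{5}$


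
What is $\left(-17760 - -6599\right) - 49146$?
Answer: $-60307$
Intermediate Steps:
$\left(-17760 - -6599\right) - 49146 = \left(-17760 + 6599\right) - 49146 = -11161 - 49146 = -60307$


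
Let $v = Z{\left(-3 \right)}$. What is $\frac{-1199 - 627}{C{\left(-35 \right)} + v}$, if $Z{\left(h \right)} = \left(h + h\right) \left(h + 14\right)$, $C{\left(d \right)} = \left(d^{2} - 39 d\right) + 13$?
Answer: $- \frac{1826}{2537} \approx -0.71975$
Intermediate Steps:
$C{\left(d \right)} = 13 + d^{2} - 39 d$
$Z{\left(h \right)} = 2 h \left(14 + h\right)$
$v = -66$ ($v = 2 \left(-3\right) \left(14 - 3\right) = 2 \left(-3\right) 11 = -66$)
$\frac{-1199 - 627}{C{\left(-35 \right)} + v} = \frac{-1199 - 627}{\left(13 + \left(-35\right)^{2} - -1365\right) - 66} = - \frac{1826}{\left(13 + 1225 + 1365\right) - 66} = - \frac{1826}{2603 - 66} = - \frac{1826}{2537}$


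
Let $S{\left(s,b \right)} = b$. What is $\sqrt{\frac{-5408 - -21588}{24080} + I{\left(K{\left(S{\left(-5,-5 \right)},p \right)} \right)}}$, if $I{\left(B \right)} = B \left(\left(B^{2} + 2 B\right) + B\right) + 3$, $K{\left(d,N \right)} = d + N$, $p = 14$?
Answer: $\frac{\sqrt{353587409}}{602} \approx 31.236$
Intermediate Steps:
$K{\left(d,N \right)} = N + d$
$I{\left(B \right)} = 3 + B \left(B^{2} + 3 B\right)$ ($I{\left(B \right)} = B \left(B^{2} + 3 B\right) + 3 = 3 + B \left(B^{2} + 3 B\right)$)
$\sqrt{\frac{-5408 - -21588}{24080} + I{\left(K{\left(S{\left(-5,-5 \right)},p \right)} \right)}} = \sqrt{\frac{-5408 - -21588}{24080} + \left(3 + \left(14 - 5\right)^{3} + 3 \left(14 - 5\right)^{2}\right)} = \sqrt{\left(-5408 + 21588\right) \frac{1}{24080} + \left(3 + 9^{3} + 3 \cdot 9^{2}\right)} = \sqrt{16180 \cdot \frac{1}{24080} + \left(3 + 729 + 3 \cdot 81\right)} = \sqrt{\frac{809}{1204} + \left(3 + 729 + 243\right)} = \sqrt{\frac{809}{1204} + 975} = \sqrt{\frac{1174709}{1204}} = \frac{\sqrt{353587409}}{602}$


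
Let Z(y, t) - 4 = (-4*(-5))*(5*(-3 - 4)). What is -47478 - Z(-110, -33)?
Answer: -46782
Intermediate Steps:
Z(y, t) = -696 (Z(y, t) = 4 + (-4*(-5))*(5*(-3 - 4)) = 4 + 20*(5*(-7)) = 4 + 20*(-35) = 4 - 700 = -696)
-47478 - Z(-110, -33) = -47478 - 1*(-696) = -47478 + 696 = -46782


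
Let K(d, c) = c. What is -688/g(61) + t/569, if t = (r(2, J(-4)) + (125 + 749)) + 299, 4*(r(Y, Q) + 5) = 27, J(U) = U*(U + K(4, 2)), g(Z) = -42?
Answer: 881623/47796 ≈ 18.446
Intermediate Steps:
J(U) = U*(2 + U) (J(U) = U*(U + 2) = U*(2 + U))
r(Y, Q) = 7/4 (r(Y, Q) = -5 + (¼)*27 = -5 + 27/4 = 7/4)
t = 4699/4 (t = (7/4 + (125 + 749)) + 299 = (7/4 + 874) + 299 = 3503/4 + 299 = 4699/4 ≈ 1174.8)
-688/g(61) + t/569 = -688/(-42) + (4699/4)/569 = -688*(-1/42) + (4699/4)*(1/569) = 344/21 + 4699/2276 = 881623/47796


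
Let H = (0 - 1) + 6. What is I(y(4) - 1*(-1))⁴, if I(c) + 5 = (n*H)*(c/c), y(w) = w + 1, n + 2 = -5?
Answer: 2560000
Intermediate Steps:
n = -7 (n = -2 - 5 = -7)
y(w) = 1 + w
H = 5 (H = -1 + 6 = 5)
I(c) = -40 (I(c) = -5 + (-7*5)*(c/c) = -5 - 35*1 = -5 - 35 = -40)
I(y(4) - 1*(-1))⁴ = (-40)⁴ = 2560000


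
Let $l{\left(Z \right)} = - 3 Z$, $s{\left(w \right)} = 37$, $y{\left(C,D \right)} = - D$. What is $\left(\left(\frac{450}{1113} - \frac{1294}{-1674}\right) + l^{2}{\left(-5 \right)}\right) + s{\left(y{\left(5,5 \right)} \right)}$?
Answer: $\frac{81723661}{310527} \approx 263.18$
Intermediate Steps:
$\left(\left(\frac{450}{1113} - \frac{1294}{-1674}\right) + l^{2}{\left(-5 \right)}\right) + s{\left(y{\left(5,5 \right)} \right)} = \left(\left(\frac{450}{1113} - \frac{1294}{-1674}\right) + \left(\left(-3\right) \left(-5\right)\right)^{2}\right) + 37 = \left(\left(450 \cdot \frac{1}{1113} - - \frac{647}{837}\right) + 15^{2}\right) + 37 = \left(\left(\frac{150}{371} + \frac{647}{837}\right) + 225\right) + 37 = \left(\frac{365587}{310527} + 225\right) + 37 = \frac{70234162}{310527} + 37 = \frac{81723661}{310527}$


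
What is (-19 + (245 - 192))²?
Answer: 1156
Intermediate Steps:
(-19 + (245 - 192))² = (-19 + 53)² = 34² = 1156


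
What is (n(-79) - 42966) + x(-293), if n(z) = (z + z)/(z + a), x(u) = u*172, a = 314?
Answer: -21940228/235 ≈ -93363.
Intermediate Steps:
x(u) = 172*u
n(z) = 2*z/(314 + z) (n(z) = (z + z)/(z + 314) = (2*z)/(314 + z) = 2*z/(314 + z))
(n(-79) - 42966) + x(-293) = (2*(-79)/(314 - 79) - 42966) + 172*(-293) = (2*(-79)/235 - 42966) - 50396 = (2*(-79)*(1/235) - 42966) - 50396 = (-158/235 - 42966) - 50396 = -10097168/235 - 50396 = -21940228/235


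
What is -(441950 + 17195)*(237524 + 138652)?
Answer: -172719329520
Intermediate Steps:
-(441950 + 17195)*(237524 + 138652) = -459145*376176 = -1*172719329520 = -172719329520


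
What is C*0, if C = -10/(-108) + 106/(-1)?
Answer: 0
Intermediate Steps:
C = -5719/54 (C = -10*(-1/108) + 106*(-1) = 5/54 - 106 = -5719/54 ≈ -105.91)
C*0 = -5719/54*0 = 0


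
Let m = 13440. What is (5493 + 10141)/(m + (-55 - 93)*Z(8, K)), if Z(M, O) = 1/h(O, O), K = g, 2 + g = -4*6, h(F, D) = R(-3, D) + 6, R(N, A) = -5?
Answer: 7817/6646 ≈ 1.1762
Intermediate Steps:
h(F, D) = 1 (h(F, D) = -5 + 6 = 1)
g = -26 (g = -2 - 4*6 = -2 - 24 = -26)
K = -26
Z(M, O) = 1 (Z(M, O) = 1/1 = 1)
(5493 + 10141)/(m + (-55 - 93)*Z(8, K)) = (5493 + 10141)/(13440 + (-55 - 93)*1) = 15634/(13440 - 148*1) = 15634/(13440 - 148) = 15634/13292 = 15634*(1/13292) = 7817/6646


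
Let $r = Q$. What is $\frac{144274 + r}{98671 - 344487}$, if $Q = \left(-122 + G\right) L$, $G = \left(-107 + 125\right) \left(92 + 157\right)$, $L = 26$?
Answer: $- \frac{128817}{122908} \approx -1.0481$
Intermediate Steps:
$G = 4482$ ($G = 18 \cdot 249 = 4482$)
$Q = 113360$ ($Q = \left(-122 + 4482\right) 26 = 4360 \cdot 26 = 113360$)
$r = 113360$
$\frac{144274 + r}{98671 - 344487} = \frac{144274 + 113360}{98671 - 344487} = \frac{257634}{-245816} = 257634 \left(- \frac{1}{245816}\right) = - \frac{128817}{122908}$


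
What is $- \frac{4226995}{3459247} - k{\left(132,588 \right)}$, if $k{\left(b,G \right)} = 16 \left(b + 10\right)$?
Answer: $- \frac{7863636179}{3459247} \approx -2273.2$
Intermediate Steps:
$k{\left(b,G \right)} = 160 + 16 b$ ($k{\left(b,G \right)} = 16 \left(10 + b\right) = 160 + 16 b$)
$- \frac{4226995}{3459247} - k{\left(132,588 \right)} = - \frac{4226995}{3459247} - \left(160 + 16 \cdot 132\right) = \left(-4226995\right) \frac{1}{3459247} - \left(160 + 2112\right) = - \frac{4226995}{3459247} - 2272 = - \frac{7863636179}{3459247}$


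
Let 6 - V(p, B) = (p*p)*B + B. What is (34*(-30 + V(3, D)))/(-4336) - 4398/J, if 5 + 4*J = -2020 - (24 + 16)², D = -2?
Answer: 9596489/1964750 ≈ 4.8843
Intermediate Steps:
V(p, B) = 6 - B - B*p² (V(p, B) = 6 - ((p*p)*B + B) = 6 - (p²*B + B) = 6 - (B*p² + B) = 6 - (B + B*p²) = 6 + (-B - B*p²) = 6 - B - B*p²)
J = -3625/4 (J = -5/4 + (-2020 - (24 + 16)²)/4 = -5/4 + (-2020 - 1*40²)/4 = -5/4 + (-2020 - 1*1600)/4 = -5/4 + (-2020 - 1600)/4 = -5/4 + (¼)*(-3620) = -5/4 - 905 = -3625/4 ≈ -906.25)
(34*(-30 + V(3, D)))/(-4336) - 4398/J = (34*(-30 + (6 - 1*(-2) - 1*(-2)*3²)))/(-4336) - 4398/(-3625/4) = (34*(-30 + (6 + 2 - 1*(-2)*9)))*(-1/4336) - 4398*(-4/3625) = (34*(-30 + (6 + 2 + 18)))*(-1/4336) + 17592/3625 = (34*(-30 + 26))*(-1/4336) + 17592/3625 = (34*(-4))*(-1/4336) + 17592/3625 = -136*(-1/4336) + 17592/3625 = 17/542 + 17592/3625 = 9596489/1964750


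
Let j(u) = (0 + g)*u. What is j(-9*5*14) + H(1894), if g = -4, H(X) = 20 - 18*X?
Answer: -31552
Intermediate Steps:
j(u) = -4*u (j(u) = (0 - 4)*u = -4*u)
j(-9*5*14) + H(1894) = -4*(-9*5)*14 + (20 - 18*1894) = -(-180)*14 + (20 - 34092) = -4*(-630) - 34072 = 2520 - 34072 = -31552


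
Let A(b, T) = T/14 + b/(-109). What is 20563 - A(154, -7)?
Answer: 4483151/218 ≈ 20565.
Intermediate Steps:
A(b, T) = -b/109 + T/14 (A(b, T) = T*(1/14) + b*(-1/109) = T/14 - b/109 = -b/109 + T/14)
20563 - A(154, -7) = 20563 - (-1/109*154 + (1/14)*(-7)) = 20563 - (-154/109 - ½) = 20563 - 1*(-417/218) = 20563 + 417/218 = 4483151/218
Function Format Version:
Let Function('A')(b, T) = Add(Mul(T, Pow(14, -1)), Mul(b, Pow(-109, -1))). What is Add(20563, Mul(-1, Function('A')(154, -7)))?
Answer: Rational(4483151, 218) ≈ 20565.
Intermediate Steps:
Function('A')(b, T) = Add(Mul(Rational(-1, 109), b), Mul(Rational(1, 14), T)) (Function('A')(b, T) = Add(Mul(T, Rational(1, 14)), Mul(b, Rational(-1, 109))) = Add(Mul(Rational(1, 14), T), Mul(Rational(-1, 109), b)) = Add(Mul(Rational(-1, 109), b), Mul(Rational(1, 14), T)))
Add(20563, Mul(-1, Function('A')(154, -7))) = Add(20563, Mul(-1, Add(Mul(Rational(-1, 109), 154), Mul(Rational(1, 14), -7)))) = Add(20563, Mul(-1, Add(Rational(-154, 109), Rational(-1, 2)))) = Add(20563, Mul(-1, Rational(-417, 218))) = Add(20563, Rational(417, 218)) = Rational(4483151, 218)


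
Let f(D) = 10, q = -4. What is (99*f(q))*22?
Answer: 21780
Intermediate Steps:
(99*f(q))*22 = (99*10)*22 = 990*22 = 21780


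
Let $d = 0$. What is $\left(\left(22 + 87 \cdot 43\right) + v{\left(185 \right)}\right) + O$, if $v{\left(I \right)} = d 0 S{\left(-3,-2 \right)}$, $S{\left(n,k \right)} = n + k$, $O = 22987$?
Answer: $26750$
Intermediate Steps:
$S{\left(n,k \right)} = k + n$
$v{\left(I \right)} = 0$ ($v{\left(I \right)} = 0 \cdot 0 \left(-2 - 3\right) = 0 \left(-5\right) = 0$)
$\left(\left(22 + 87 \cdot 43\right) + v{\left(185 \right)}\right) + O = \left(\left(22 + 87 \cdot 43\right) + 0\right) + 22987 = \left(\left(22 + 3741\right) + 0\right) + 22987 = \left(3763 + 0\right) + 22987 = 3763 + 22987 = 26750$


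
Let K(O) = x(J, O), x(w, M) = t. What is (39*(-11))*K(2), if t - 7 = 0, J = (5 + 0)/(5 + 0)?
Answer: -3003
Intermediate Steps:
J = 1 (J = 5/5 = 5*(⅕) = 1)
t = 7 (t = 7 + 0 = 7)
x(w, M) = 7
K(O) = 7
(39*(-11))*K(2) = (39*(-11))*7 = -429*7 = -3003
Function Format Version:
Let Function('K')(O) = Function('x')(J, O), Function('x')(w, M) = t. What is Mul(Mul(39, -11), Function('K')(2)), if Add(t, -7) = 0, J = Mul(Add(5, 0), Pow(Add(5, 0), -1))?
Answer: -3003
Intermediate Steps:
J = 1 (J = Mul(5, Pow(5, -1)) = Mul(5, Rational(1, 5)) = 1)
t = 7 (t = Add(7, 0) = 7)
Function('x')(w, M) = 7
Function('K')(O) = 7
Mul(Mul(39, -11), Function('K')(2)) = Mul(Mul(39, -11), 7) = Mul(-429, 7) = -3003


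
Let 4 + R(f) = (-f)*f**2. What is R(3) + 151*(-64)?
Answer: -9695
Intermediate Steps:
R(f) = -4 - f**3 (R(f) = -4 + (-f)*f**2 = -4 - f**3)
R(3) + 151*(-64) = (-4 - 1*3**3) + 151*(-64) = (-4 - 1*27) - 9664 = (-4 - 27) - 9664 = -31 - 9664 = -9695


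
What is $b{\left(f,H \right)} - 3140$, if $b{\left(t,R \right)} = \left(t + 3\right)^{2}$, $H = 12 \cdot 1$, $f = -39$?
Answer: $-1844$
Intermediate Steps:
$H = 12$
$b{\left(t,R \right)} = \left(3 + t\right)^{2}$
$b{\left(f,H \right)} - 3140 = \left(3 - 39\right)^{2} - 3140 = \left(-36\right)^{2} - 3140 = 1296 - 3140 = -1844$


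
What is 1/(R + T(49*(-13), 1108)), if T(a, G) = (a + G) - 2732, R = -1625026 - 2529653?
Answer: -1/4156940 ≈ -2.4056e-7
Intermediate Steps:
R = -4154679
T(a, G) = -2732 + G + a (T(a, G) = (G + a) - 2732 = -2732 + G + a)
1/(R + T(49*(-13), 1108)) = 1/(-4154679 + (-2732 + 1108 + 49*(-13))) = 1/(-4154679 + (-2732 + 1108 - 637)) = 1/(-4154679 - 2261) = 1/(-4156940) = -1/4156940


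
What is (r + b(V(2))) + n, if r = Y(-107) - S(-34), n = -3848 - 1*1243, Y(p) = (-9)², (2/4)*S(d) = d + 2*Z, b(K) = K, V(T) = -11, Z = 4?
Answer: -4969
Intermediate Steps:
S(d) = 16 + 2*d (S(d) = 2*(d + 2*4) = 2*(d + 8) = 2*(8 + d) = 16 + 2*d)
Y(p) = 81
n = -5091 (n = -3848 - 1243 = -5091)
r = 133 (r = 81 - (16 + 2*(-34)) = 81 - (16 - 68) = 81 - 1*(-52) = 81 + 52 = 133)
(r + b(V(2))) + n = (133 - 11) - 5091 = 122 - 5091 = -4969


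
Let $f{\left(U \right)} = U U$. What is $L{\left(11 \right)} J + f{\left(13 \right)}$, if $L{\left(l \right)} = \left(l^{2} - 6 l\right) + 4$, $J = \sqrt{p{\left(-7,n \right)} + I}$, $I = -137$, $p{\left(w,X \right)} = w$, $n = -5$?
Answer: $169 + 708 i \approx 169.0 + 708.0 i$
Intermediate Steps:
$J = 12 i$ ($J = \sqrt{-7 - 137} = \sqrt{-144} = 12 i \approx 12.0 i$)
$L{\left(l \right)} = 4 + l^{2} - 6 l$
$f{\left(U \right)} = U^{2}$
$L{\left(11 \right)} J + f{\left(13 \right)} = \left(4 + 11^{2} - 66\right) 12 i + 13^{2} = \left(4 + 121 - 66\right) 12 i + 169 = 59 \cdot 12 i + 169 = 708 i + 169 = 169 + 708 i$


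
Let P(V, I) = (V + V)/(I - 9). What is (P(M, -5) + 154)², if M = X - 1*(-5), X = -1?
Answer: 1153476/49 ≈ 23540.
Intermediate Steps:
M = 4 (M = -1 - 1*(-5) = -1 + 5 = 4)
P(V, I) = 2*V/(-9 + I) (P(V, I) = (2*V)/(-9 + I) = 2*V/(-9 + I))
(P(M, -5) + 154)² = (2*4/(-9 - 5) + 154)² = (2*4/(-14) + 154)² = (2*4*(-1/14) + 154)² = (-4/7 + 154)² = (1074/7)² = 1153476/49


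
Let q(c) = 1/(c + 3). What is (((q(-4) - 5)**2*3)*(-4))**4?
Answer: 34828517376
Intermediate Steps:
q(c) = 1/(3 + c)
(((q(-4) - 5)**2*3)*(-4))**4 = (((1/(3 - 4) - 5)**2*3)*(-4))**4 = (((1/(-1) - 5)**2*3)*(-4))**4 = (((-1 - 5)**2*3)*(-4))**4 = (((-6)**2*3)*(-4))**4 = ((36*3)*(-4))**4 = (108*(-4))**4 = (-432)**4 = 34828517376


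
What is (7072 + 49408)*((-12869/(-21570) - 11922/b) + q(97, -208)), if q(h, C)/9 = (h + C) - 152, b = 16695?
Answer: -106988859298544/800247 ≈ -1.3369e+8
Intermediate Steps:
q(h, C) = -1368 + 9*C + 9*h (q(h, C) = 9*((h + C) - 152) = 9*((C + h) - 152) = 9*(-152 + C + h) = -1368 + 9*C + 9*h)
(7072 + 49408)*((-12869/(-21570) - 11922/b) + q(97, -208)) = (7072 + 49408)*((-12869/(-21570) - 11922/16695) + (-1368 + 9*(-208) + 9*97)) = 56480*((-12869*(-1/21570) - 11922*1/16695) + (-1368 - 1872 + 873)) = 56480*((12869/21570 - 3974/5565) - 2367) = 56480*(-940213/8002470 - 2367) = 56480*(-18942786703/8002470) = -106988859298544/800247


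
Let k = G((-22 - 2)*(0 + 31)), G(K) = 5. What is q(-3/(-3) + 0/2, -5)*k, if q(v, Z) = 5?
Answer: 25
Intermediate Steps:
k = 5
q(-3/(-3) + 0/2, -5)*k = 5*5 = 25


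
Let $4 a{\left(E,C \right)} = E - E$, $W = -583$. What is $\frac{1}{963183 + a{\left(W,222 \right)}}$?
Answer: $\frac{1}{963183} \approx 1.0382 \cdot 10^{-6}$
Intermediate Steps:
$a{\left(E,C \right)} = 0$ ($a{\left(E,C \right)} = \frac{E - E}{4} = \frac{1}{4} \cdot 0 = 0$)
$\frac{1}{963183 + a{\left(W,222 \right)}} = \frac{1}{963183 + 0} = \frac{1}{963183}$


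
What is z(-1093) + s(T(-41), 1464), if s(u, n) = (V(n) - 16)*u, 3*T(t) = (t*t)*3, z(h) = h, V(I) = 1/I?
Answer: -40974215/1464 ≈ -27988.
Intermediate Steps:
T(t) = t**2 (T(t) = ((t*t)*3)/3 = (t**2*3)/3 = (3*t**2)/3 = t**2)
s(u, n) = u*(-16 + 1/n) (s(u, n) = (1/n - 16)*u = (-16 + 1/n)*u = u*(-16 + 1/n))
z(-1093) + s(T(-41), 1464) = -1093 + (-16*(-41)**2 + (-41)**2/1464) = -1093 + (-16*1681 + 1681*(1/1464)) = -1093 + (-26896 + 1681/1464) = -1093 - 39374063/1464 = -40974215/1464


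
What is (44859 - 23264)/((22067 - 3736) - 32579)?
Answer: -21595/14248 ≈ -1.5157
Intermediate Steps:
(44859 - 23264)/((22067 - 3736) - 32579) = 21595/(18331 - 32579) = 21595/(-14248) = 21595*(-1/14248) = -21595/14248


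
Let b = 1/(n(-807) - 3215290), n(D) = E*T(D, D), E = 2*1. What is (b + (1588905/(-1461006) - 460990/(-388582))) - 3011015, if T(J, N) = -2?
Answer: -76337121060129380866411/25352621479764259 ≈ -3.0110e+6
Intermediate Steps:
E = 2
n(D) = -4 (n(D) = 2*(-2) = -4)
b = -1/3215294 (b = 1/(-4 - 3215290) = 1/(-3215294) = -1/3215294 ≈ -3.1101e-7)
(b + (1588905/(-1461006) - 460990/(-388582))) - 3011015 = (-1/3215294 + (1588905/(-1461006) - 460990/(-388582))) - 3011015 = (-1/3215294 + (1588905*(-1/1461006) - 460990*(-1/388582))) - 3011015 = (-1/3215294 + (-176545/162334 + 230495/194291)) - 3011015 = (-1/3215294 + 3116070735/31540035194) - 3011015 = 2504762999446474/25352621479764259 - 3011015 = -76337121060129380866411/25352621479764259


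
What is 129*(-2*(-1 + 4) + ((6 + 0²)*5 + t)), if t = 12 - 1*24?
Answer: 1548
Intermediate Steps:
t = -12 (t = 12 - 24 = -12)
129*(-2*(-1 + 4) + ((6 + 0²)*5 + t)) = 129*(-2*(-1 + 4) + ((6 + 0²)*5 - 12)) = 129*(-2*3 + ((6 + 0)*5 - 12)) = 129*(-6 + (6*5 - 12)) = 129*(-6 + (30 - 12)) = 129*(-6 + 18) = 129*12 = 1548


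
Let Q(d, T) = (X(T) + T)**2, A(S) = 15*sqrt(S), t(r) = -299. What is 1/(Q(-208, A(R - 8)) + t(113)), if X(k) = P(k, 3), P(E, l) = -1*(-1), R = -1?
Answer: -2323/5404429 - 90*I/5404429 ≈ -0.00042983 - 1.6653e-5*I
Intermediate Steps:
P(E, l) = 1
X(k) = 1
Q(d, T) = (1 + T)**2
1/(Q(-208, A(R - 8)) + t(113)) = 1/((1 + 15*sqrt(-1 - 8))**2 - 299) = 1/((1 + 15*sqrt(-9))**2 - 299) = 1/((1 + 15*(3*I))**2 - 299) = 1/((1 + 45*I)**2 - 299) = 1/(-299 + (1 + 45*I)**2)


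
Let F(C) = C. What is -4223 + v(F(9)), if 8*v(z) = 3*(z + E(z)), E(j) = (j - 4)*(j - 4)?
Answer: -16841/4 ≈ -4210.3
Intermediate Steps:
E(j) = (-4 + j)**2 (E(j) = (-4 + j)*(-4 + j) = (-4 + j)**2)
v(z) = 3*z/8 + 3*(-4 + z)**2/8 (v(z) = (3*(z + (-4 + z)**2))/8 = (3*z + 3*(-4 + z)**2)/8 = 3*z/8 + 3*(-4 + z)**2/8)
-4223 + v(F(9)) = -4223 + ((3/8)*9 + 3*(-4 + 9)**2/8) = -4223 + (27/8 + (3/8)*5**2) = -4223 + (27/8 + (3/8)*25) = -4223 + (27/8 + 75/8) = -4223 + 51/4 = -16841/4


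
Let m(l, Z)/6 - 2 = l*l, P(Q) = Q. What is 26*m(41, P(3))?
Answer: 262548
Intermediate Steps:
m(l, Z) = 12 + 6*l² (m(l, Z) = 12 + 6*(l*l) = 12 + 6*l²)
26*m(41, P(3)) = 26*(12 + 6*41²) = 26*(12 + 6*1681) = 26*(12 + 10086) = 26*10098 = 262548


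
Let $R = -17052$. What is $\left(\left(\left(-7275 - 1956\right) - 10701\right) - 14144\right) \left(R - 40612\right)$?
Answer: $1964958464$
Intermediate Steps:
$\left(\left(\left(-7275 - 1956\right) - 10701\right) - 14144\right) \left(R - 40612\right) = \left(\left(\left(-7275 - 1956\right) - 10701\right) - 14144\right) \left(-17052 - 40612\right) = \left(\left(-9231 - 10701\right) - 14144\right) \left(-57664\right) = \left(-19932 - 14144\right) \left(-57664\right) = \left(-34076\right) \left(-57664\right) = 1964958464$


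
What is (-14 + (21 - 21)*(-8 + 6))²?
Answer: 196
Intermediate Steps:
(-14 + (21 - 21)*(-8 + 6))² = (-14 + 0*(-2))² = (-14 + 0)² = (-14)² = 196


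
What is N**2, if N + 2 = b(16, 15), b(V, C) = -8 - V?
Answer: 676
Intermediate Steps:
N = -26 (N = -2 + (-8 - 1*16) = -2 + (-8 - 16) = -2 - 24 = -26)
N**2 = (-26)**2 = 676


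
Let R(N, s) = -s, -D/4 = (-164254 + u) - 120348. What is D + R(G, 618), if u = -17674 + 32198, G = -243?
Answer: 1079694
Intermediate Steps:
u = 14524
D = 1080312 (D = -4*((-164254 + 14524) - 120348) = -4*(-149730 - 120348) = -4*(-270078) = 1080312)
D + R(G, 618) = 1080312 - 1*618 = 1080312 - 618 = 1079694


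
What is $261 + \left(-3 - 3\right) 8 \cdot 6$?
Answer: $-27$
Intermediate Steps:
$261 + \left(-3 - 3\right) 8 \cdot 6 = 261 + \left(-6\right) 8 \cdot 6 = 261 - 288 = -27$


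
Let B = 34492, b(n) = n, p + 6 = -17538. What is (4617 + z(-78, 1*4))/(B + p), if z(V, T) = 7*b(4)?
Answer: 4645/16948 ≈ 0.27407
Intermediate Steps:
p = -17544 (p = -6 - 17538 = -17544)
z(V, T) = 28 (z(V, T) = 7*4 = 28)
(4617 + z(-78, 1*4))/(B + p) = (4617 + 28)/(34492 - 17544) = 4645/16948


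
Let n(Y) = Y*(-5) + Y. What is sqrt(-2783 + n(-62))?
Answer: 13*I*sqrt(15) ≈ 50.349*I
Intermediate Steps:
n(Y) = -4*Y (n(Y) = -5*Y + Y = -4*Y)
sqrt(-2783 + n(-62)) = sqrt(-2783 - 4*(-62)) = sqrt(-2783 + 248) = sqrt(-2535) = 13*I*sqrt(15)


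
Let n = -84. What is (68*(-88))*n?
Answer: 502656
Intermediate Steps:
(68*(-88))*n = (68*(-88))*(-84) = -5984*(-84) = 502656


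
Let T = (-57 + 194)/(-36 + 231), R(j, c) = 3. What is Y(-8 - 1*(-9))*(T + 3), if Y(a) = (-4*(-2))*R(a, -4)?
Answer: 5776/65 ≈ 88.862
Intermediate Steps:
Y(a) = 24 (Y(a) = -4*(-2)*3 = 8*3 = 24)
T = 137/195 ≈ 0.70256
Y(-8 - 1*(-9))*(T + 3) = 24*(137/195 + 3) = 24*(722/195) = 5776/65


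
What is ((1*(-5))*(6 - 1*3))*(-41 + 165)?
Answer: -1860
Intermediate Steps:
((1*(-5))*(6 - 1*3))*(-41 + 165) = -5*(6 - 3)*124 = -5*3*124 = -15*124 = -1860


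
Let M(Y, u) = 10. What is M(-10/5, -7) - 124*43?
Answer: -5322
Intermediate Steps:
M(-10/5, -7) - 124*43 = 10 - 124*43 = 10 - 5332 = -5322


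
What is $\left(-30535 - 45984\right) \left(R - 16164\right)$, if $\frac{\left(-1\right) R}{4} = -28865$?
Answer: $-7598030624$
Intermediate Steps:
$R = 115460$ ($R = \left(-4\right) \left(-28865\right) = 115460$)
$\left(-30535 - 45984\right) \left(R - 16164\right) = \left(-30535 - 45984\right) \left(115460 - 16164\right) = \left(-76519\right) 99296 = -7598030624$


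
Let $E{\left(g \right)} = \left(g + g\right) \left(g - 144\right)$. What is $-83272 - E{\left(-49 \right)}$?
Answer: $-102186$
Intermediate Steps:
$E{\left(g \right)} = 2 g \left(-144 + g\right)$
$-83272 - E{\left(-49 \right)} = -83272 - 2 \left(-49\right) \left(-144 - 49\right) = -83272 - 2 \left(-49\right) \left(-193\right) = -83272 - 18914 = -102186$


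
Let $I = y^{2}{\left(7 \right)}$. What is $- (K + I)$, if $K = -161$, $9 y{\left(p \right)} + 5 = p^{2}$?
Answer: $\frac{11105}{81} \approx 137.1$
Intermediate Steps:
$y{\left(p \right)} = - \frac{5}{9} + \frac{p^{2}}{9}$
$I = \frac{1936}{81}$ ($I = \left(- \frac{5}{9} + \frac{7^{2}}{9}\right)^{2} = \left(- \frac{5}{9} + \frac{1}{9} \cdot 49\right)^{2} = \left(- \frac{5}{9} + \frac{49}{9}\right)^{2} = \left(\frac{44}{9}\right)^{2} = \frac{1936}{81} \approx 23.901$)
$- (K + I) = - (-161 + \frac{1936}{81}) = \left(-1\right) \left(- \frac{11105}{81}\right) = \frac{11105}{81}$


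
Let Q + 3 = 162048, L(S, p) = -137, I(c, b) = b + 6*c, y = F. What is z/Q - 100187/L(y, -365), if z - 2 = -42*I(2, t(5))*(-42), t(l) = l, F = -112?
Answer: 3247782209/4440033 ≈ 731.48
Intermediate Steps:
y = -112
z = 29990 (z = 2 - 42*(5 + 6*2)*(-42) = 2 - 42*(5 + 12)*(-42) = 2 - 42*17*(-42) = 2 - 714*(-42) = 2 + 29988 = 29990)
Q = 162045 (Q = -3 + 162048 = 162045)
z/Q - 100187/L(y, -365) = 29990/162045 - 100187/(-137) = 29990*(1/162045) - 100187*(-1/137) = 5998/32409 + 100187/137 = 3247782209/4440033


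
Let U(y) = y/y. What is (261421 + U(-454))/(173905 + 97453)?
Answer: 130711/135679 ≈ 0.96338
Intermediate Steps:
U(y) = 1
(261421 + U(-454))/(173905 + 97453) = (261421 + 1)/(173905 + 97453) = 261422/271358 = 261422*(1/271358) = 130711/135679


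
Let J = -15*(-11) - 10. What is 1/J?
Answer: 1/155 ≈ 0.0064516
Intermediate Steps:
J = 155 (J = 165 - 10 = 155)
1/J = 1/155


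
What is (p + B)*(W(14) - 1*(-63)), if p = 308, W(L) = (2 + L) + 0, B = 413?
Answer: 56959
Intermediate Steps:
W(L) = 2 + L
(p + B)*(W(14) - 1*(-63)) = (308 + 413)*((2 + 14) - 1*(-63)) = 721*(16 + 63) = 721*79 = 56959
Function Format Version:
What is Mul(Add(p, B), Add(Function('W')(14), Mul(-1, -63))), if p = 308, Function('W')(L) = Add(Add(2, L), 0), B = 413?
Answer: 56959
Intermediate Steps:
Function('W')(L) = Add(2, L)
Mul(Add(p, B), Add(Function('W')(14), Mul(-1, -63))) = Mul(Add(308, 413), Add(Add(2, 14), Mul(-1, -63))) = Mul(721, Add(16, 63)) = Mul(721, 79) = 56959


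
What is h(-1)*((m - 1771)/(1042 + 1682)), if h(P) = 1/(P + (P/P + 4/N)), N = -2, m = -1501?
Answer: 409/681 ≈ 0.60059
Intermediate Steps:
h(P) = 1/(-1 + P) (h(P) = 1/(P + (P/P + 4/(-2))) = 1/(P + (1 + 4*(-½))) = 1/(P + (1 - 2)) = 1/(P - 1) = 1/(-1 + P))
h(-1)*((m - 1771)/(1042 + 1682)) = ((-1501 - 1771)/(1042 + 1682))/(-1 - 1) = (-3272/2724)/(-2) = -(-1636)/2724 = -½*(-818/681) = 409/681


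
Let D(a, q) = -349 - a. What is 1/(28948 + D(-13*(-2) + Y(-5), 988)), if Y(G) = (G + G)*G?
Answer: 1/28523 ≈ 3.5059e-5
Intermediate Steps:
Y(G) = 2*G**2 (Y(G) = (2*G)*G = 2*G**2)
1/(28948 + D(-13*(-2) + Y(-5), 988)) = 1/(28948 + (-349 - (-13*(-2) + 2*(-5)**2))) = 1/(28948 + (-349 - (26 + 2*25))) = 1/(28948 + (-349 - (26 + 50))) = 1/(28948 + (-349 - 1*76)) = 1/(28948 + (-349 - 76)) = 1/(28948 - 425) = 1/28523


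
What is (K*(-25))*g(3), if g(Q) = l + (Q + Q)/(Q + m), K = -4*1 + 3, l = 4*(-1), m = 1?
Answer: -125/2 ≈ -62.500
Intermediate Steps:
l = -4
K = -1 (K = -4 + 3 = -1)
g(Q) = -4 + 2*Q/(1 + Q) (g(Q) = -4 + (Q + Q)/(Q + 1) = -4 + (2*Q)/(1 + Q) = -4 + 2*Q/(1 + Q))
(K*(-25))*g(3) = (-1*(-25))*(2*(-2 - 1*3)/(1 + 3)) = 25*(2*(-2 - 3)/4) = 25*(2*(¼)*(-5)) = 25*(-5/2) = -125/2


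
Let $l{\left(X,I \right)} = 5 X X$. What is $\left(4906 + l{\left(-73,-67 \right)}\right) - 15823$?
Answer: $15728$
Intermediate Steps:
$l{\left(X,I \right)} = 5 X^{2}$
$\left(4906 + l{\left(-73,-67 \right)}\right) - 15823 = \left(4906 + 5 \left(-73\right)^{2}\right) - 15823 = \left(4906 + 5 \cdot 5329\right) - 15823 = \left(4906 + 26645\right) - 15823 = 31551 - 15823 = 15728$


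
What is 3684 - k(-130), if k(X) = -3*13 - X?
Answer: 3593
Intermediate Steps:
k(X) = -39 - X
3684 - k(-130) = 3684 - (-39 - 1*(-130)) = 3684 - (-39 + 130) = 3684 - 1*91 = 3684 - 91 = 3593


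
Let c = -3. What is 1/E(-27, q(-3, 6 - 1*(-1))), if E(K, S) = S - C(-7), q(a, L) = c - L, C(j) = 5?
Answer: -1/15 ≈ -0.066667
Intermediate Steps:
q(a, L) = -3 - L
E(K, S) = -5 + S (E(K, S) = S - 1*5 = S - 5 = -5 + S)
1/E(-27, q(-3, 6 - 1*(-1))) = 1/(-5 + (-3 - (6 - 1*(-1)))) = 1/(-5 + (-3 - (6 + 1))) = 1/(-5 + (-3 - 1*7)) = 1/(-5 + (-3 - 7)) = 1/(-5 - 10) = 1/(-15) = -1/15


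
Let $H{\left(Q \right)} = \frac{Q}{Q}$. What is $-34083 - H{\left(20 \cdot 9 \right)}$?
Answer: $-34084$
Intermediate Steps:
$H{\left(Q \right)} = 1$
$-34083 - H{\left(20 \cdot 9 \right)} = -34083 - 1 = -34084$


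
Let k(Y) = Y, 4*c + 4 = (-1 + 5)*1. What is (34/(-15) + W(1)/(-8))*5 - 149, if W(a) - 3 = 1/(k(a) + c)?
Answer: -977/6 ≈ -162.83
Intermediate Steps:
c = 0 (c = -1 + ((-1 + 5)*1)/4 = -1 + (4*1)/4 = -1 + (¼)*4 = -1 + 1 = 0)
W(a) = 3 + 1/a (W(a) = 3 + 1/(a + 0) = 3 + 1/a)
(34/(-15) + W(1)/(-8))*5 - 149 = (34/(-15) + (3 + 1/1)/(-8))*5 - 149 = (34*(-1/15) + (3 + 1)*(-⅛))*5 - 149 = (-34/15 + 4*(-⅛))*5 - 149 = (-34/15 - ½)*5 - 149 = -83/30*5 - 149 = -83/6 - 149 = -977/6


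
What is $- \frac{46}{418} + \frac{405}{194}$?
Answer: $\frac{80183}{40546} \approx 1.9776$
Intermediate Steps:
$- \frac{46}{418} + \frac{405}{194} = \left(-46\right) \frac{1}{418} + 405 \cdot \frac{1}{194} = - \frac{23}{209} + \frac{405}{194} = \frac{80183}{40546}$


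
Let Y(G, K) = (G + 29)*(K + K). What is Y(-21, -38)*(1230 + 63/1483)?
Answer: -1109085024/1483 ≈ -7.4787e+5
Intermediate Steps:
Y(G, K) = 2*K*(29 + G) (Y(G, K) = (29 + G)*(2*K) = 2*K*(29 + G))
Y(-21, -38)*(1230 + 63/1483) = (2*(-38)*(29 - 21))*(1230 + 63/1483) = (2*(-38)*8)*(1230 + 63*(1/1483)) = -608*(1230 + 63/1483) = -608*1824153/1483 = -1109085024/1483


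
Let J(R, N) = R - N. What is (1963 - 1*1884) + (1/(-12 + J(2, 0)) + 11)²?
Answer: 19781/100 ≈ 197.81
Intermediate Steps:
(1963 - 1*1884) + (1/(-12 + J(2, 0)) + 11)² = (1963 - 1*1884) + (1/(-12 + (2 - 1*0)) + 11)² = (1963 - 1884) + (1/(-12 + (2 + 0)) + 11)² = 79 + (1/(-12 + 2) + 11)² = 79 + (1/(-10) + 11)² = 79 + (-⅒ + 11)² = 79 + (109/10)² = 79 + 11881/100 = 19781/100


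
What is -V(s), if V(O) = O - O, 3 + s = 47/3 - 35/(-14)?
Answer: 0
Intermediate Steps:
s = 91/6 (s = -3 + (47/3 - 35/(-14)) = -3 + (47*(⅓) - 35*(-1/14)) = -3 + (47/3 + 5/2) = -3 + 109/6 = 91/6 ≈ 15.167)
V(O) = 0
-V(s) = -1*0 = 0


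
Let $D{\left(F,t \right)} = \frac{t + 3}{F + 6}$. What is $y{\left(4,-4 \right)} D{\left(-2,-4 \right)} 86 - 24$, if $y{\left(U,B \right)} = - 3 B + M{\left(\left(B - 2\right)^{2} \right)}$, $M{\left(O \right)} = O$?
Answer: $-1056$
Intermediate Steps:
$D{\left(F,t \right)} = \frac{3 + t}{6 + F}$
$y{\left(U,B \right)} = \left(-2 + B\right)^{2} - 3 B$ ($y{\left(U,B \right)} = - 3 B + \left(B - 2\right)^{2} = - 3 B + \left(-2 + B\right)^{2} = \left(-2 + B\right)^{2} - 3 B$)
$y{\left(4,-4 \right)} D{\left(-2,-4 \right)} 86 - 24 = \left(\left(-2 - 4\right)^{2} - -12\right) \frac{3 - 4}{6 - 2} \cdot 86 - 24 = \left(\left(-6\right)^{2} + 12\right) \frac{1}{4} \left(-1\right) 86 + \left(-78 + 54\right) = \left(36 + 12\right) \frac{1}{4} \left(-1\right) 86 - 24 = 48 \left(- \frac{1}{4}\right) 86 - 24 = \left(-12\right) 86 - 24 = -1032 - 24 = -1056$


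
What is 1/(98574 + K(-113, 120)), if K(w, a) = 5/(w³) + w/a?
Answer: 173147640/17067692417399 ≈ 1.0145e-5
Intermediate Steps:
K(w, a) = 5/w³ + w/a
1/(98574 + K(-113, 120)) = 1/(98574 + (5/(-113)³ - 113/120)) = 1/(98574 + (5*(-1/1442897) - 113*1/120)) = 1/(98574 + (-5/1442897 - 113/120)) = 1/(98574 - 163047961/173147640) = 1/(17067692417399/173147640) = 173147640/17067692417399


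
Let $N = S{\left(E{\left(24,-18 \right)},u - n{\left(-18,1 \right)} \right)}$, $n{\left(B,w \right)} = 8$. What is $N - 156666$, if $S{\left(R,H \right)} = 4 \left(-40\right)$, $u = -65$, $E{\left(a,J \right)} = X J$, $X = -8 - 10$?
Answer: $-156826$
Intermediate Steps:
$X = -18$ ($X = -8 - 10 = -18$)
$E{\left(a,J \right)} = - 18 J$
$S{\left(R,H \right)} = -160$
$N = -160$
$N - 156666 = -160 - 156666 = -156826$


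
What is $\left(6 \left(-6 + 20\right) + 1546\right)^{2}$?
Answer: $2656900$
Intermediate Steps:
$\left(6 \left(-6 + 20\right) + 1546\right)^{2} = \left(6 \cdot 14 + 1546\right)^{2} = \left(84 + 1546\right)^{2} = 1630^{2} = 2656900$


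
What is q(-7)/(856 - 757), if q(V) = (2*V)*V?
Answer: 98/99 ≈ 0.98990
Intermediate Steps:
q(V) = 2*V²
q(-7)/(856 - 757) = (2*(-7)²)/(856 - 757) = (2*49)/99 = (1/99)*98 = 98/99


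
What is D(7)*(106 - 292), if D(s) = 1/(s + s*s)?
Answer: -93/28 ≈ -3.3214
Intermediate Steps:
D(s) = 1/(s + s²)
D(7)*(106 - 292) = (1/(7*(1 + 7)))*(106 - 292) = ((⅐)/8)*(-186) = ((⅐)*(⅛))*(-186) = (1/56)*(-186) = -93/28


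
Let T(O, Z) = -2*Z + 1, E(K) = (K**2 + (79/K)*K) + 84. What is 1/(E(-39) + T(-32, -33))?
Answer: 1/1751 ≈ 0.00057110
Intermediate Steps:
E(K) = 163 + K**2 (E(K) = (K**2 + 79) + 84 = (79 + K**2) + 84 = 163 + K**2)
T(O, Z) = 1 - 2*Z
1/(E(-39) + T(-32, -33)) = 1/((163 + (-39)**2) + (1 - 2*(-33))) = 1/((163 + 1521) + (1 + 66)) = 1/(1684 + 67) = 1/1751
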